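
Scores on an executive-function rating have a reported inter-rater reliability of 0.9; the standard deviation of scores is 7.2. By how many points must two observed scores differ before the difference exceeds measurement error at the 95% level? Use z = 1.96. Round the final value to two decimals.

SEM = 7.20000·√(1 − 0.90000) ≈ 2.27684
Standard error of the difference = 2.27684·√2 ≈ 3.21994
Smallest detectable difference = 1.96·3.21994 ≈ 6.31108

6.31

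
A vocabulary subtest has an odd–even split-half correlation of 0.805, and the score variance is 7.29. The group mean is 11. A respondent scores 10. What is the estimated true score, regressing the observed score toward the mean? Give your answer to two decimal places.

Spearman-Brown: r = 2(0.805) / (1 + 0.805) = 1.610 / 1.805 ≈ 0.892
T̂ = r·X + (1 − r)·M = 0.892·10 + 0.108·11 = 8.920 + 1.188 ≈ 10.108

10.11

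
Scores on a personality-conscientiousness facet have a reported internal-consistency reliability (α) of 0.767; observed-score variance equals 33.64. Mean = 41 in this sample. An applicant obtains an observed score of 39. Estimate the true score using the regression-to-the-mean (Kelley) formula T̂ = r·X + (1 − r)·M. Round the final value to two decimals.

T̂ = r·X + (1 − r)·M = 0.76700·39 + 0.23300·41 = 29.91300 + 9.55300 ≈ 39.46600

39.47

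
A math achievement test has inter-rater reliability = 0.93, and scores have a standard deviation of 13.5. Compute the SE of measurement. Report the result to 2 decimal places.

The standard error of measurement is 13.50000·√(1 − 0.93000) ≈ 13.50000·0.26458 ≈ 3.57176.

3.57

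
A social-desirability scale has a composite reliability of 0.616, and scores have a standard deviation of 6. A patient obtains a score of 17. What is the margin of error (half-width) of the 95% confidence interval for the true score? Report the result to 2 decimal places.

SEM = 6.000·√(1 − 0.616) ≈ 3.718
1.96 · SEM ≈ 7.287

7.29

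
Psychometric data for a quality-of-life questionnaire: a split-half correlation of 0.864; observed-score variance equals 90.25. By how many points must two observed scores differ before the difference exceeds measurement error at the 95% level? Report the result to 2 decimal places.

7.11

σ = 90.25^(1/2) = 9.500
Full-length reliability (Spearman-Brown) = 2(0.864)/(1+0.864) ≈ 0.927
SEM = 9.500*√(1 − 0.927) ≈ 2.566
SE_diff = SEM * √2 ≈ 2.566 * 1.414 ≈ 3.629
Minimum reliable difference = 1.96 * SE_diff ≈ 1.96 * 3.629 ≈ 7.113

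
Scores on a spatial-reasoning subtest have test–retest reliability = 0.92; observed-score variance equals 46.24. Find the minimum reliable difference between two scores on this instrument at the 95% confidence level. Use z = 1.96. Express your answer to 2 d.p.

5.33

σ = 46.24^(1/2) = 6.800
SEM = 6.800 * √(1 − 0.920) = 6.800 * √0.080 ≈ 6.800 * 0.283 ≈ 1.923
SE_diff = √2 * SEM ≈ 2.720
Smallest detectable difference = 1.96*2.720 ≈ 5.331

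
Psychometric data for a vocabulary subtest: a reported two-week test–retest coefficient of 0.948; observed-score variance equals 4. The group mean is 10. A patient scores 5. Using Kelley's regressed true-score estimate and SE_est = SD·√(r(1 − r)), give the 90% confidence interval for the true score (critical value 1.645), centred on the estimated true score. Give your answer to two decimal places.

[4.53, 5.99]

SD = √4 ≈ 2.000
T̂ = r·X + (1 − r)·M = 0.948*5 + 0.052*10 = 4.740 + 0.520 ≈ 5.260
SE_est = 2.000*√(0.948*0.052) ≈ 0.444
90% CI: 5.260 ± 0.730 ≈ (4.530, 5.990)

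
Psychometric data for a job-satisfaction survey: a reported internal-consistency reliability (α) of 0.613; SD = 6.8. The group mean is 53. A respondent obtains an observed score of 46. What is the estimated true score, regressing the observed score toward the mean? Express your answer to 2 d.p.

48.71

T̂ = 0.613(46) + 0.387(53) ≈ 48.709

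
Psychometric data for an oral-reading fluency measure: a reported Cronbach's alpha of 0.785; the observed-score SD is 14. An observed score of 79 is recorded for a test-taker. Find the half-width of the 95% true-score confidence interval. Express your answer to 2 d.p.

12.72

The standard error of measurement is 14.00000×√(1 − 0.78500) ≈ 14.00000×0.46368 ≈ 6.49153.
Half-width = 1.96×6.49153 ≈ 12.72340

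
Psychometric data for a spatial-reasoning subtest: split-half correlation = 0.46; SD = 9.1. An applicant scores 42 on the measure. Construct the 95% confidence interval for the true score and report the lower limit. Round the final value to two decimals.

r_full = 2·0.46 / (1 + 0.46) ≈ 0.63014
SEM = 9.10000 × √(1 − 0.63014) = 9.10000 × √0.36986 ≈ 9.10000 × 0.60816 ≈ 5.53429
Margin = 1.96 × 5.53429 ≈ 10.84721
Lower limit = 42 − 10.84721 ≈ 31.15279

31.15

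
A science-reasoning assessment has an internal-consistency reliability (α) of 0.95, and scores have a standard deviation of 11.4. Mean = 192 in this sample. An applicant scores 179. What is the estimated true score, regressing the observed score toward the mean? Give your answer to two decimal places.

Estimated true score = 0.9500×179 + (1 − 0.9500)×192 ≈ 179.6500

179.65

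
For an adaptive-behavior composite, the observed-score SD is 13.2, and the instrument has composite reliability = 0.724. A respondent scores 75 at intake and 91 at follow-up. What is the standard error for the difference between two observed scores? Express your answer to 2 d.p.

SEM = 13.2000 × √(1 − 0.7240) = 13.2000 × √0.2760 ≈ 13.2000 × 0.5254 ≈ 6.9347
SE_diff = SEM × √2 ≈ 6.9347 × 1.4142 ≈ 9.8072

9.81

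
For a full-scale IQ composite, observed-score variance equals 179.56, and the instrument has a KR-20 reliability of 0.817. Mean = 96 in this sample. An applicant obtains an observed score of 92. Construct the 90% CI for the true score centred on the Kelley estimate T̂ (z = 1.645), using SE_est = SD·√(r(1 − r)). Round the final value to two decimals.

[84.21, 101.26]

SD = √179.56 ≈ 13.400
T̂ = r·X + (1 − r)·M = 0.817*92 + 0.183*96 = 75.164 + 17.568 ≈ 92.732
SE_est = 13.400·√[r(1 − r)] ≈ 5.181
CI = 92.732 ± 1.645 * 5.181 → [84.209, 101.255]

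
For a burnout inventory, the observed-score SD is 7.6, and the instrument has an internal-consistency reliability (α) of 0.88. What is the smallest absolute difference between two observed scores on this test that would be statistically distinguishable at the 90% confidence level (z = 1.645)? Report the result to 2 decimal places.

The standard error of measurement is 7.60000·√(1 − 0.88000) ≃ 7.60000·0.34641 ≃ 2.63272.
SE_diff = SEM · √2 ≃ 2.63272 · 1.41421 ≃ 3.72322
Smallest detectable difference = 1.645·3.72322 ≃ 6.12470

6.12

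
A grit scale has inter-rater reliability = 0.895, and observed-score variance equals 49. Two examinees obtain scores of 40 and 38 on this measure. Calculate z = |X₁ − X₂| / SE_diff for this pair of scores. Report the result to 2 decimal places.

SD = √49 ≈ 7.0000
The standard error of measurement is 7.0000·√(1 − 0.8950) ≈ 7.0000·0.3240 ≈ 2.2683.
SE_diff = SEM · √2 ≈ 2.2683 · 1.4142 ≈ 3.2078
z = |40 − 38| / 3.2078 = 2 / 3.2078 ≈ 0.6235

0.62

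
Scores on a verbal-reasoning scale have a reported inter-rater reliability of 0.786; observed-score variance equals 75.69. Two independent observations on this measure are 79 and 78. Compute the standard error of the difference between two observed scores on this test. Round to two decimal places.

5.69

SD = √75.69 ≃ 8.7000
The standard error of measurement is 8.7000×√(1 − 0.7860) ≃ 8.7000×0.4626 ≃ 4.0246.
Standard error of the difference = 4.0246·√2 ≃ 5.6917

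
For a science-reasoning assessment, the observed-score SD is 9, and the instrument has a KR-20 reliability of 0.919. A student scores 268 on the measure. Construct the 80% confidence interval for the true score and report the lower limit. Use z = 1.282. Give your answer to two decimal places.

SEM = 9.00000 × √(1 − 0.91900) = 9.00000 × √0.08100 ≃ 9.00000 × 0.28460 ≃ 2.56144
1.282 × SEM ≃ 3.28377
Lower bound: 268 − 3.28377 = 264.71623

264.72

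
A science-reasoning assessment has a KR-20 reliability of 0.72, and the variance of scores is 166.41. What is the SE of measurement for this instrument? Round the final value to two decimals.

SD = √166.41 = 12.900
SEM = 12.900*√(1 − 0.720) ≃ 6.826

6.83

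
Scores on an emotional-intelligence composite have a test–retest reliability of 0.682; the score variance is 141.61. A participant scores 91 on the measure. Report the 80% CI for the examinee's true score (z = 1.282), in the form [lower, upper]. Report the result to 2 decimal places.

SD = √141.61 ≈ 11.9000
The standard error of measurement is 11.9000·√(1 − 0.6820) ≈ 11.9000·0.5639 ≈ 6.7106.
1.282 · SEM ≈ 8.6030
CI = 91 ± 8.6030 → [82.3970, 99.6030]

[82.40, 99.60]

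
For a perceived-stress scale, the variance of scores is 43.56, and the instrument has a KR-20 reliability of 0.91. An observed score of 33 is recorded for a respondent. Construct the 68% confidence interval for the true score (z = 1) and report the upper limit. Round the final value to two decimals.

34.98

SD = √43.56 = 6.60000
SEM = 6.60000 · √(1 − 0.91000) = 6.60000 · √0.09000 ≈ 6.60000 · 0.30000 ≈ 1.98000
Margin = 1 · 1.98000 ≈ 1.98000
Upper limit = 33 + 1.98000 ≈ 34.98000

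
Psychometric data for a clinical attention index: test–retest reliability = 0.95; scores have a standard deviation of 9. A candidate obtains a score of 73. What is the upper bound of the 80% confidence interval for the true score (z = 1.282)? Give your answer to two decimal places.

SEM = 9.00000 · √(1 − 0.95000) = 9.00000 · √0.05000 ≈ 9.00000 · 0.22361 ≈ 2.01246
1.282 · SEM ≈ 2.57998
Upper bound: 73 + 2.57998 = 75.57998

75.58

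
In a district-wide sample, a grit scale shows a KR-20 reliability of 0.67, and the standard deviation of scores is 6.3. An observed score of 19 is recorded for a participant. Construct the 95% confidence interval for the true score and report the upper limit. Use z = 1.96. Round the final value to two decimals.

26.09

SEM = 6.300 * √(1 − 0.670) = 6.300 * √0.330 ≈ 6.300 * 0.574 ≈ 3.619
Half-width = 1.96*3.619 ≈ 7.093
Upper bound: 19 + 7.093 = 26.093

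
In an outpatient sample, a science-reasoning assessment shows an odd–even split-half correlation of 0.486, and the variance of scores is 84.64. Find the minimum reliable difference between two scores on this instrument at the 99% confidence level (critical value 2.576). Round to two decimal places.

19.71

SD = √84.64 = 9.200
r_full = 2·0.486 / (1 + 0.486) ≈ 0.654
SEM = 9.200 * √(1 − 0.654) = 9.200 * √0.346 ≈ 9.200 * 0.588 ≈ 5.411
SE_diff = SEM * √2 ≈ 5.411 * 1.414 ≈ 7.652
Minimum reliable difference = 2.576 * SE_diff ≈ 2.576 * 7.652 ≈ 19.712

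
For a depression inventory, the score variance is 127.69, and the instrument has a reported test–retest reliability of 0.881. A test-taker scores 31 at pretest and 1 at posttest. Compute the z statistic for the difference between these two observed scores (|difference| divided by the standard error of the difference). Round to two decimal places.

5.44

SD = √127.69 = 11.30000
SEM = 11.30000 · √(1 − 0.88100) = 11.30000 · √0.11900 ≃ 11.30000 · 0.34496 ≃ 3.89809
SE_diff = SEM · √2 ≃ 3.89809 · 1.41421 ≃ 5.51273
z = 30 / 5.51273 ≃ 5.44195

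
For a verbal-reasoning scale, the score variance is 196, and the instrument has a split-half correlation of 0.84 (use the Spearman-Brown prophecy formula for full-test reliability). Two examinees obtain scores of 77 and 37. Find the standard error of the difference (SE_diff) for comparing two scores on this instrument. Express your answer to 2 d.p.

σ = 196^(1/2) = 14.00000
r_full = 2·0.84 / (1 + 0.84) ≈ 0.91304
SEM = 14.00000*√(1 − 0.91304) ≈ 4.12837
SE_diff = SEM * √2 ≈ 4.12837 * 1.41421 ≈ 5.83840

5.84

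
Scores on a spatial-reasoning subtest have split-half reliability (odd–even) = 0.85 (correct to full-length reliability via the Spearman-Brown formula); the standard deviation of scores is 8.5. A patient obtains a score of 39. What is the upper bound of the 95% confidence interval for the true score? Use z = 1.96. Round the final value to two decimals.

r_full = 2·0.85 / (1 + 0.85) ≈ 0.9189
The standard error of measurement is 8.5000×√(1 − 0.9189) ≈ 8.5000×0.2847 ≈ 2.4204.
1.96 × SEM ≈ 4.7439
Upper limit = 39 + 4.7439 ≈ 43.7439

43.74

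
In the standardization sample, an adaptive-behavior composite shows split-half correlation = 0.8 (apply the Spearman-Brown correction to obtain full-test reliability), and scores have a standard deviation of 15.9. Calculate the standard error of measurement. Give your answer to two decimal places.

r_full = 2·0.8 / (1 + 0.8) ≈ 0.889
SEM = 15.900×√(1 − 0.889) ≈ 5.300

5.30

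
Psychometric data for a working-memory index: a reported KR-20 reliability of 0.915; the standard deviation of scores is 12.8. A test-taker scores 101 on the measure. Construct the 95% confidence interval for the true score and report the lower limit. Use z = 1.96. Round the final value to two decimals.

93.69

SEM = 12.800 * √(1 − 0.915) = 12.800 * √0.085 ≈ 12.800 * 0.292 ≈ 3.732
1.96 * SEM ≈ 7.314
Lower limit = 101 − 7.314 ≈ 93.686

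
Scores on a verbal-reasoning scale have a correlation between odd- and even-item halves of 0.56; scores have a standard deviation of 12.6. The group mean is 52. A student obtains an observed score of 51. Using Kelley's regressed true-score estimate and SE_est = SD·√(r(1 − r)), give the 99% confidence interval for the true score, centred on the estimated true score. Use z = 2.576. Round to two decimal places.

Spearman-Brown: r = 2(0.56) / (1 + 0.56) = 1.120 / 1.560 ≃ 0.718
T̂ = r·X + (1 − r)·M = 0.718·51 + 0.282·52 ≃ 36.615 + 14.667 ≃ 51.282
SE_est = 12.600·√[r(1 − r)] ≃ 5.670
99% CI: 51.282 ± 14.606 ≃ (36.676, 65.888)

[36.68, 65.89]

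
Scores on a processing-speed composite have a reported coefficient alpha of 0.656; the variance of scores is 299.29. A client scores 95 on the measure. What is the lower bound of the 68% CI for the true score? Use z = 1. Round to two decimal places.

84.85

SD = √299.29 ≈ 17.30000
SEM = 17.30000 × √(1 − 0.65600) = 17.30000 × √0.34400 ≈ 17.30000 × 0.58652 ≈ 10.14671
Half-width = 1×10.14671 ≈ 10.14671
Lower bound: 95 − 10.14671 = 84.85329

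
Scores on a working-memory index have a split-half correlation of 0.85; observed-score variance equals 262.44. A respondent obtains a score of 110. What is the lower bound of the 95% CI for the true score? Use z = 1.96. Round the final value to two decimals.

100.96

SD = √262.44 ≈ 16.2000
Spearman-Brown: r = 2(0.85) / (1 + 0.85) = 1.7000 / 1.8500 ≈ 0.9189
SEM = 16.2000 × √(1 − 0.9189) = 16.2000 × √0.0811 ≈ 16.2000 × 0.2847 ≈ 4.6129
Margin = 1.96 × 4.6129 ≈ 9.0413
Lower bound: 110 − 9.0413 = 100.9587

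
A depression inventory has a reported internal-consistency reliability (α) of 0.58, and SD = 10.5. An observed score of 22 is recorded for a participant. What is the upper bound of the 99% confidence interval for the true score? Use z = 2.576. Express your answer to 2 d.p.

39.53

SEM = 10.5000 · √(1 − 0.5800) = 10.5000 · √0.4200 ≈ 10.5000 · 0.6481 ≈ 6.8048
Margin = 2.576 · 6.8048 ≈ 17.5291
Upper bound: 22 + 17.5291 = 39.5291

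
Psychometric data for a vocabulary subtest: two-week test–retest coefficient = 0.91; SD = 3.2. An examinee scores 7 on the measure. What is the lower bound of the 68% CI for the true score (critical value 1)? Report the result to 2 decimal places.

SEM = 3.20000 × √(1 − 0.91000) = 3.20000 × √0.09000 ≃ 3.20000 × 0.30000 ≃ 0.96000
Half-width = 1×0.96000 ≃ 0.96000
Lower limit = 7 − 0.96000 ≃ 6.04000

6.04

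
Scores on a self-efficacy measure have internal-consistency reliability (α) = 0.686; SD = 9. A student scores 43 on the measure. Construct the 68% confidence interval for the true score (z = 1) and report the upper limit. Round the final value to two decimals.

The standard error of measurement is 9.0000*√(1 − 0.6860) ≈ 9.0000*0.5604 ≈ 5.0432.
Half-width = 1*5.0432 ≈ 5.0432
Upper bound: 43 + 5.0432 = 48.0432

48.04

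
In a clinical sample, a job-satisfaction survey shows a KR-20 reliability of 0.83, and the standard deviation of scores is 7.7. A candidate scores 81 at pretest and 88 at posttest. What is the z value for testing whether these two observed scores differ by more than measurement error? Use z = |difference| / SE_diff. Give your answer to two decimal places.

The standard error of measurement is 7.7000*√(1 − 0.8300) ≈ 7.7000*0.4123 ≈ 3.1748.
SE_diff = √2 * SEM ≈ 4.4898
z = |81 − 88| / 4.4898 = 7 / 4.4898 ≈ 1.5591

1.56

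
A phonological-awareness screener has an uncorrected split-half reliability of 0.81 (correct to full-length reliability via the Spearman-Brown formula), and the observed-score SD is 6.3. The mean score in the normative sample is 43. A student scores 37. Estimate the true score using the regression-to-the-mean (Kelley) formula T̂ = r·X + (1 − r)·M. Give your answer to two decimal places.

Full-length reliability (Spearman-Brown) = 2(0.81)/(1+0.81) ≈ 0.895
T̂ = r·X + (1 − r)·M = 0.895·37 + 0.105·43 ≈ 33.116 + 4.514 ≈ 37.630

37.63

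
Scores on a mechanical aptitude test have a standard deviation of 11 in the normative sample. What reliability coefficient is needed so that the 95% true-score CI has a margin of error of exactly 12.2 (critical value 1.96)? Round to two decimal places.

0.68

SEM needed = half-width / z = 12.2/1.96 ≈ 6.2245
r = 1 − (6.2245/11)² ≈ 1 − 0.3202 ≈ 0.6798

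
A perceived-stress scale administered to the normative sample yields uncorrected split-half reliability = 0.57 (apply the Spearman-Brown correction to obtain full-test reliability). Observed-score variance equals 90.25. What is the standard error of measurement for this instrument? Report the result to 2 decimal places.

4.97

σ = 90.25^(1/2) = 9.50000
Full-length reliability (Spearman-Brown) = 2(0.57)/(1+0.57) ≈ 0.72611
The standard error of measurement is 9.50000*√(1 − 0.72611) ≈ 9.50000*0.52334 ≈ 4.97174.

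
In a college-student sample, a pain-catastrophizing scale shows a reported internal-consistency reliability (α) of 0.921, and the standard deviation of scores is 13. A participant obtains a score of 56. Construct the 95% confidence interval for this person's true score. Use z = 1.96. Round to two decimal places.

SEM = 13.000 × √(1 − 0.921) = 13.000 × √0.079 ≈ 13.000 × 0.281 ≈ 3.654
Margin = 1.96 × 3.654 ≈ 7.162
95% CI: 56 ± 7.162 = [48.838, 63.162]

[48.84, 63.16]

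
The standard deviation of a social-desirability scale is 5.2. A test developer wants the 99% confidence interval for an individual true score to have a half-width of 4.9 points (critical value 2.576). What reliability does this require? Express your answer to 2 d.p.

Required SEM = 4.9 / 2.576 ≈ 1.90217
r = 1 − (SEM / SD)² = 1 − (1.90217 / 5.2)² ≈ 1 − 0.13381 ≈ 0.86619

0.87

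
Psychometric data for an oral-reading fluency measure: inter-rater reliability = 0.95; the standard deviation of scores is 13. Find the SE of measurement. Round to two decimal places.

2.91

SEM = 13.000*√(1 − 0.950) ≃ 2.907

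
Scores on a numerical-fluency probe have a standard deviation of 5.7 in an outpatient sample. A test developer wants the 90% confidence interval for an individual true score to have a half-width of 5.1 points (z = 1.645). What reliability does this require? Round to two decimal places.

Required SEM = 5.1 / 1.645 ≈ 3.100
r = 1 − (3.100/5.7)² ≈ 1 − 0.296 ≈ 0.704

0.70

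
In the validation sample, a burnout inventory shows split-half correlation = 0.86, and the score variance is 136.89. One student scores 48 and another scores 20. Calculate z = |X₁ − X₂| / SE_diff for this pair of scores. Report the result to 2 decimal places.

6.17

SD = √136.89 ≃ 11.700
Full-length reliability (Spearman-Brown) = 2(0.86)/(1+0.86) ≃ 0.925
The standard error of measurement is 11.700·√(1 − 0.925) ≃ 11.700·0.274 ≃ 3.210.
Standard error of the difference = 3.210·√2 ≃ 4.540
z = 28 / 4.540 ≃ 6.168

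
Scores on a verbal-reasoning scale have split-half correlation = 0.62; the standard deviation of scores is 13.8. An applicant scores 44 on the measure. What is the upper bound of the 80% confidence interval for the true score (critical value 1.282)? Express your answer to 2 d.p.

r_full = 2·0.62 / (1 + 0.62) ≈ 0.7654
SEM = 13.8000 × √(1 − 0.7654) = 13.8000 × √0.2346 ≈ 13.8000 × 0.4843 ≈ 6.6836
Margin = 1.282 × 6.6836 ≈ 8.5684
Upper limit = 44 + 8.5684 ≈ 52.5684

52.57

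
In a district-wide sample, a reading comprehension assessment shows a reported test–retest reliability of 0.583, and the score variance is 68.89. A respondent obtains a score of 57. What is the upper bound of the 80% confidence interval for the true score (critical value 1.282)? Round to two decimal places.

SD = √68.89 ≈ 8.300
SEM = 8.300×√(1 − 0.583) ≈ 5.360
1.282 × SEM ≈ 6.871
Upper bound: 57 + 6.871 = 63.871

63.87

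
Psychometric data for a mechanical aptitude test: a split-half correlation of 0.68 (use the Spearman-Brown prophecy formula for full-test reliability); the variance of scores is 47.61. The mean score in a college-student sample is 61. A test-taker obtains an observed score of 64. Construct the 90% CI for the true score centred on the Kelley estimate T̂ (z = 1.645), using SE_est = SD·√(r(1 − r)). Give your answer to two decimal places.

SD = √47.61 ≈ 6.900
Full-length reliability (Spearman-Brown) = 2(0.68)/(1+0.68) ≈ 0.810
Estimated true score = 0.810*64 + (1 − 0.810)*61 ≈ 63.429
SE_est = 6.900*√(0.810*0.190) ≈ 2.709
CI = 63.429 ± 1.645 * 2.709 → [58.971, 67.886]

[58.97, 67.89]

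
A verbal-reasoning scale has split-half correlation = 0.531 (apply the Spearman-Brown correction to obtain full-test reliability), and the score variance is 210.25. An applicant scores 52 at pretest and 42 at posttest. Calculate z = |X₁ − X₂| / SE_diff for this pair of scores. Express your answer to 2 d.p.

0.88

SD = √210.25 = 14.500
r_full = 2·0.531 / (1 + 0.531) ≈ 0.694
The standard error of measurement is 14.500*√(1 − 0.694) ≈ 14.500*0.553 ≈ 8.025.
SE_diff = SEM * √2 ≈ 8.025 * 1.414 ≈ 11.350
z = 10 / 11.350 ≈ 0.881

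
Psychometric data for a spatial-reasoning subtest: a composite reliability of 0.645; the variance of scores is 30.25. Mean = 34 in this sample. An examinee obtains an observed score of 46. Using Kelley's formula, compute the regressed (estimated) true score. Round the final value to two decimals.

41.74

T̂ = 0.6450(46) + 0.3550(34) ≈ 41.7400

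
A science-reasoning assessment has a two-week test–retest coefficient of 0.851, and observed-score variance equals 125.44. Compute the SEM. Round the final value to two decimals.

SD = √125.44 = 11.20000
SEM = 11.20000 × √(1 − 0.85100) = 11.20000 × √0.14900 ≈ 11.20000 × 0.38601 ≈ 4.32326

4.32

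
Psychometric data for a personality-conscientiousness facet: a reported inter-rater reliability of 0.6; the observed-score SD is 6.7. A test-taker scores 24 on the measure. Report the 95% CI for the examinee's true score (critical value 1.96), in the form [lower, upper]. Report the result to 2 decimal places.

[15.69, 32.31]

The standard error of measurement is 6.70000·√(1 − 0.60000) ≈ 6.70000·0.63246 ≈ 4.23745.
Margin = 1.96 · 4.23745 ≈ 8.30541
Interval: (15.69459, 32.30541)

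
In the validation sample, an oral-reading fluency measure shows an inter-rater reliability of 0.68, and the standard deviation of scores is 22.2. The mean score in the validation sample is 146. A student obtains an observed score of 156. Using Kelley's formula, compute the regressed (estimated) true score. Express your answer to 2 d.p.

Estimated true score = 0.68000·156 + (1 − 0.68000)·146 ≃ 152.80000

152.80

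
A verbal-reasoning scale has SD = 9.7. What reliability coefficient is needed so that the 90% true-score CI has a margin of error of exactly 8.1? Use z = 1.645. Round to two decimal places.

0.74

Required SEM = 8.1 / 1.645 ≈ 4.924
r = 1 − (SEM / SD)² = 1 − (4.924 / 9.7)² ≈ 1 − 0.258 ≈ 0.742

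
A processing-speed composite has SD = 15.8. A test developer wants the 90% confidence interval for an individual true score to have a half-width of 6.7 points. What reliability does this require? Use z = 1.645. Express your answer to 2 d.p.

0.93

SEM needed = half-width / z = 6.7/1.645 ≃ 4.0729
r = 1 − (SEM / SD)² = 1 − (4.0729 / 15.8)² ≃ 1 − 0.0665 ≃ 0.9335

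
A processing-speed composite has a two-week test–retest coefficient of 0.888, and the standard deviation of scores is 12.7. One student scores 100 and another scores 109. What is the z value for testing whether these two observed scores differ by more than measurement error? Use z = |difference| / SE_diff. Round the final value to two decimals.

1.50

SEM = 12.70000·√(1 − 0.88800) ≈ 4.25023
SE_diff = SEM · √2 ≈ 4.25023 · 1.41421 ≈ 6.01074
z = |100 − 109| / 6.01074 = 9 / 6.01074 ≈ 1.49732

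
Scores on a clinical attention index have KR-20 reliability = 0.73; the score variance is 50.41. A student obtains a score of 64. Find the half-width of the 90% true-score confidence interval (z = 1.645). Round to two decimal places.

6.07

SD = √50.41 = 7.10000
SEM = 7.10000 * √(1 − 0.73000) = 7.10000 * √0.27000 ≃ 7.10000 * 0.51962 ≃ 3.68927
Half-width = 1.645*3.68927 ≃ 6.06885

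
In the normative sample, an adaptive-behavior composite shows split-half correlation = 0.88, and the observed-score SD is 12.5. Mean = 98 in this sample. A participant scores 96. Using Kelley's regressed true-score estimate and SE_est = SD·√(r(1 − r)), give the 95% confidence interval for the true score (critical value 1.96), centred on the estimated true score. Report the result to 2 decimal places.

Full-length reliability (Spearman-Brown) = 2(0.88)/(1+0.88) ≈ 0.9362
T̂ = 0.9362(96) + 0.0638(98) ≈ 96.1277
SE_est = 12.5000*√(0.9362*0.0638) ≈ 3.0556
CI = 96.1277 ± 1.96 * 3.0556 → [90.1386, 102.1167]

[90.14, 102.12]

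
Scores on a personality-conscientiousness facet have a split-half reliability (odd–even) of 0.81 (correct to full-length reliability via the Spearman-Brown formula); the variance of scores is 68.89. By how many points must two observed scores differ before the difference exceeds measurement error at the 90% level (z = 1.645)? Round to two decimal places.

6.26

SD = √68.89 = 8.30000
Spearman-Brown: r = 2(0.81) / (1 + 0.81) = 1.62000 / 1.81000 ≈ 0.89503
The standard error of measurement is 8.30000·√(1 − 0.89503) ≈ 8.30000·0.32399 ≈ 2.68915.
Standard error of the difference = 2.68915·√2 ≈ 3.80304
Minimum reliable difference = 1.645 · SE_diff ≈ 1.645 · 3.80304 ≈ 6.25600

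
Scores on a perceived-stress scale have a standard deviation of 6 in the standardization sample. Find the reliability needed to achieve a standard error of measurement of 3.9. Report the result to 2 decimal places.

0.58

r = 1 − (SEM / SD)² = 1 − (3.9000 / 6)² ≈ 1 − 0.4225 ≈ 0.5775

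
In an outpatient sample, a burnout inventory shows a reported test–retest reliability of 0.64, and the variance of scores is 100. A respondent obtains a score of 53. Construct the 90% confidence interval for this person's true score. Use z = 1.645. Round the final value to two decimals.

SD = √100 = 10.000
SEM = 10.000*√(1 − 0.640) ≈ 6.000
Half-width = 1.645*6.000 ≈ 9.870
Interval: (43.130, 62.870)

[43.13, 62.87]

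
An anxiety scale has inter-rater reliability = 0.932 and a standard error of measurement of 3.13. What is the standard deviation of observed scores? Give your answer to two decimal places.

SD = 3.13 / √(1 − 0.932) ≈ 12.0030

12.00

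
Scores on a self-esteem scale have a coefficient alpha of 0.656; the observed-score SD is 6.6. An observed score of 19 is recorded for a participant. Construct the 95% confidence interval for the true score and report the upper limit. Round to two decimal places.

SEM = 6.600 × √(1 − 0.656) = 6.600 × √0.344 ≈ 6.600 × 0.587 ≈ 3.871
1.96 × SEM ≈ 7.587
Upper bound: 19 + 7.587 = 26.587

26.59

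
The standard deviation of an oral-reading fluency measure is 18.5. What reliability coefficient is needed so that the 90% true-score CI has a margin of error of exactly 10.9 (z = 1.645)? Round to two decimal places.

Required SEM = 10.9 / 1.645 ≈ 6.6261
r = 1 − (SEM / SD)² = 1 − (6.6261 / 18.5)² ≈ 1 − 0.1283 ≈ 0.8717

0.87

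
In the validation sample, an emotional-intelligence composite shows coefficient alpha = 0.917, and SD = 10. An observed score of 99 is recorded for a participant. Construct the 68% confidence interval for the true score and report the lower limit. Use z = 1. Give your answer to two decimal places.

96.12

SEM = 10.000×√(1 − 0.917) ≃ 2.881
Half-width = 1×2.881 ≃ 2.881
Lower bound: 99 − 2.881 = 96.119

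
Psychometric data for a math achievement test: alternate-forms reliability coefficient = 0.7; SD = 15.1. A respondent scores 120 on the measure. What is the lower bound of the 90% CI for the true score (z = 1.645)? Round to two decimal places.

106.39

SEM = 15.1000 · √(1 − 0.7000) = 15.1000 · √0.3000 ≈ 15.1000 · 0.5477 ≈ 8.2706
1.645 · SEM ≈ 13.6052
Lower bound: 120 − 13.6052 = 106.3948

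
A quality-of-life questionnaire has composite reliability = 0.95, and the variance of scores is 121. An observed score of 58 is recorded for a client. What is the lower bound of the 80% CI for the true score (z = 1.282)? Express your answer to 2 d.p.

SD = √121 = 11.000
The standard error of measurement is 11.000*√(1 − 0.950) ≈ 11.000*0.224 ≈ 2.460.
Margin = 1.282 * 2.460 ≈ 3.153
Lower limit = 58 − 3.153 ≈ 54.847

54.85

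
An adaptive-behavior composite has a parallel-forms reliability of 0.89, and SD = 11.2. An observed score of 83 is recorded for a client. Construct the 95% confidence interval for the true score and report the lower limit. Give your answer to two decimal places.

75.72

SEM = 11.20000 * √(1 − 0.89000) = 11.20000 * √0.11000 ≈ 11.20000 * 0.33166 ≈ 3.71462
Half-width = 1.96*3.71462 ≈ 7.28065
Lower bound: 83 − 7.28065 = 75.71935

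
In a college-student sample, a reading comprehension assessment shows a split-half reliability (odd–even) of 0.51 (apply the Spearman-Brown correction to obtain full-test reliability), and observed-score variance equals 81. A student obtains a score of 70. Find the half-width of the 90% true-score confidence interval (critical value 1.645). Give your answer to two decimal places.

σ = 81^(1/2) = 9.00000
r_full = 2·0.51 / (1 + 0.51) ≈ 0.67550
SEM = 9.00000×√(1 − 0.67550) ≈ 5.12687
Half-width = 1.645×5.12687 ≈ 8.43370

8.43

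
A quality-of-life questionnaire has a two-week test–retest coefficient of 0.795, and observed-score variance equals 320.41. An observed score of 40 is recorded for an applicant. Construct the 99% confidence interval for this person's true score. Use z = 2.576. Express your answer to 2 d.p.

σ = 320.41^(1/2) = 17.90000
SEM = 17.90000 * √(1 − 0.79500) = 17.90000 * √0.20500 ≃ 17.90000 * 0.45277 ≃ 8.10457
2.576 * SEM ≃ 20.87737
CI = 40 ± 20.87737 → [19.12263, 60.87737]

[19.12, 60.88]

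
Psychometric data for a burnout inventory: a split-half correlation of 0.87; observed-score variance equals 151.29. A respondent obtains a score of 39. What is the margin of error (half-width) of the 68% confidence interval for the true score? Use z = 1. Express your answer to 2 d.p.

3.24

SD = √151.29 = 12.30000
Spearman-Brown: r = 2(0.87) / (1 + 0.87) = 1.74000 / 1.87000 ≃ 0.93048
The standard error of measurement is 12.30000·√(1 − 0.93048) ≃ 12.30000·0.26366 ≃ 3.24307.
Margin = 1 · 3.24307 ≃ 3.24307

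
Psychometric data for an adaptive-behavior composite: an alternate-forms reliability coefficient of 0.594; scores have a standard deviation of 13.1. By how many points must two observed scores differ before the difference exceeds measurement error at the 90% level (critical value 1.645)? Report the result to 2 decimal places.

SEM = 13.10000 × √(1 − 0.59400) = 13.10000 × √0.40600 ≈ 13.10000 × 0.63718 ≈ 8.34707
Standard error of the difference = 8.34707·√2 ≈ 11.80455
Smallest detectable difference = 1.645×11.80455 ≈ 19.41848

19.42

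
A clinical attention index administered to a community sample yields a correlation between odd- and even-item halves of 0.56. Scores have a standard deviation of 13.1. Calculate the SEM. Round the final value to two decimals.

6.96

Spearman-Brown: r = 2(0.56) / (1 + 0.56) = 1.120 / 1.560 ≈ 0.718
SEM = 13.100 × √(1 − 0.718) = 13.100 × √0.282 ≈ 13.100 × 0.531 ≈ 6.957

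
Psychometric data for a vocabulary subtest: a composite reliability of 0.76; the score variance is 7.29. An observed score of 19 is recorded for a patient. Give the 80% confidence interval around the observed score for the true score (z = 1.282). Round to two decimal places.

[17.30, 20.70]

σ = 7.29^(1/2) = 2.700
SEM = 2.700 × √(1 − 0.760) = 2.700 × √0.240 ≈ 2.700 × 0.490 ≈ 1.323
1.282 × SEM ≈ 1.696
80% CI: 19 ± 1.696 = [17.304, 20.696]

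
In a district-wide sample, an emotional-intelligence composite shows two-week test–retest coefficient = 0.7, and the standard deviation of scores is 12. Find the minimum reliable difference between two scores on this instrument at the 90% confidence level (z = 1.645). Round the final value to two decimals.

15.29

SEM = 12.000 × √(1 − 0.700) = 12.000 × √0.300 ≈ 12.000 × 0.548 ≈ 6.573
Standard error of the difference = 6.573·√2 ≈ 9.295
Smallest detectable difference = 1.645×9.295 ≈ 15.291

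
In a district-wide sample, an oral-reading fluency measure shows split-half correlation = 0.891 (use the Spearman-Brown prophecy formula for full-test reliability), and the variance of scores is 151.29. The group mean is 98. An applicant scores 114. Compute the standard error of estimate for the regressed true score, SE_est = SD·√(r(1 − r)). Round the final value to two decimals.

2.87

SD = √151.29 ≈ 12.30000
Full-length reliability (Spearman-Brown) = 2(0.891)/(1+0.891) ≈ 0.94236
SE_est = SD * √(r(1 − r)) = 12.30000 * √0.05432 ≈ 12.30000 * 0.23306 ≈ 2.86669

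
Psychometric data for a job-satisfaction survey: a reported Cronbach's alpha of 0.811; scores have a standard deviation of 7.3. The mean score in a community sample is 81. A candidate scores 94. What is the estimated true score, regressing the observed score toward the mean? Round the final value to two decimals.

T̂ = 0.8110(94) + 0.1890(81) ≃ 91.5430

91.54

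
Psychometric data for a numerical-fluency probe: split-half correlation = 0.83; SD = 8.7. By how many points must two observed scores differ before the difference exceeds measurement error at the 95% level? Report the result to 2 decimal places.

7.35

r_full = 2·0.83 / (1 + 0.83) ≈ 0.90710
SEM = 8.70000 × √(1 − 0.90710) = 8.70000 × √0.09290 ≈ 8.70000 × 0.30479 ≈ 2.65166
SE_diff = √2 × SEM ≈ 3.75002
Minimum reliable difference = 1.96 × SE_diff ≈ 1.96 × 3.75002 ≈ 7.35003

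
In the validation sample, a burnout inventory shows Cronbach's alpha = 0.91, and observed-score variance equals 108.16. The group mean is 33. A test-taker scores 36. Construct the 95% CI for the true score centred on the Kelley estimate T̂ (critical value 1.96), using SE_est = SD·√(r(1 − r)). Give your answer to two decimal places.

SD = √108.16 = 10.400
Estimated true score = 0.910*36 + (1 − 0.910)*33 ≈ 35.730
SE_est = 10.400·√[r(1 − r)] ≈ 2.976
95% CI: 35.730 ± 5.834 ≈ (29.896, 41.564)

[29.90, 41.56]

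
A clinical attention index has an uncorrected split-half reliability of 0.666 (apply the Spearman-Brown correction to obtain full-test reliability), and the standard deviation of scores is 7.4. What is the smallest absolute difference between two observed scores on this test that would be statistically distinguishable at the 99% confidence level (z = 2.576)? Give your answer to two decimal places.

12.07

Full-length reliability (Spearman-Brown) = 2(0.666)/(1+0.666) ≈ 0.800
SEM = 7.400×√(1 − 0.800) ≈ 3.313
Standard error of the difference = 3.313·√2 ≈ 4.686
Minimum reliable difference = 2.576 × SE_diff ≈ 2.576 × 4.686 ≈ 12.071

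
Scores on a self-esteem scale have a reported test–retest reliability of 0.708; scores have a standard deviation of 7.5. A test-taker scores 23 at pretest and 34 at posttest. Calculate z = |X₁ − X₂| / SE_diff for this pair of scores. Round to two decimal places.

1.92

SEM = 7.500 * √(1 − 0.708) = 7.500 * √0.292 ≈ 7.500 * 0.540 ≈ 4.053
SE_diff = SEM * √2 ≈ 4.053 * 1.414 ≈ 5.731
z = |23 − 34| / 5.731 = 11 / 5.731 ≈ 1.919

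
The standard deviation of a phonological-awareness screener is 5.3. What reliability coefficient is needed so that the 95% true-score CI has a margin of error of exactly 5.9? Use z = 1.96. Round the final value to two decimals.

0.68

SEM needed = half-width / z = 5.9/1.96 ≈ 3.010
Required reliability = 1 − (SEM/SD)² = 1 − 0.323 ≈ 0.677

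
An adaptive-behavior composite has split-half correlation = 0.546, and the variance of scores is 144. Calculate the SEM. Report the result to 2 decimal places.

σ = 144^(1/2) = 12.00000
r_full = 2·0.546 / (1 + 0.546) ≈ 0.70634
SEM = 12.00000·√(1 − 0.70634) ≈ 6.50286

6.50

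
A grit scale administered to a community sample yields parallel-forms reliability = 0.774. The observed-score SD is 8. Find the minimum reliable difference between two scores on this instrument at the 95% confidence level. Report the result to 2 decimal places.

The standard error of measurement is 8.0000*√(1 − 0.7740) ≈ 8.0000*0.4754 ≈ 3.8032.
Standard error of the difference = 3.8032·√2 ≈ 5.3785
Minimum reliable difference = 1.96 * SE_diff ≈ 1.96 * 5.3785 ≈ 10.5418

10.54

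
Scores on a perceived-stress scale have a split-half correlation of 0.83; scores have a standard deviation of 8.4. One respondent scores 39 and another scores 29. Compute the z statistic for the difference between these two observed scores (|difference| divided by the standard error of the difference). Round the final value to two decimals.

r_full = 2·0.83 / (1 + 0.83) ≃ 0.9071
SEM = 8.4000×√(1 − 0.9071) ≃ 2.5602
Standard error of the difference = 2.5602·√2 ≃ 3.6207
z = 10 / 3.6207 ≃ 2.7619

2.76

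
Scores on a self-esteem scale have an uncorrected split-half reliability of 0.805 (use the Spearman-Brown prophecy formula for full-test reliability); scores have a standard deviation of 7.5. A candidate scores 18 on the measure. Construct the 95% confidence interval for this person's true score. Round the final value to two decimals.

Spearman-Brown: r = 2(0.805) / (1 + 0.805) = 1.610 / 1.805 ≈ 0.892
SEM = 7.500×√(1 − 0.892) ≈ 2.465
1.96 × SEM ≈ 4.832
Interval: (13.168, 22.832)

[13.17, 22.83]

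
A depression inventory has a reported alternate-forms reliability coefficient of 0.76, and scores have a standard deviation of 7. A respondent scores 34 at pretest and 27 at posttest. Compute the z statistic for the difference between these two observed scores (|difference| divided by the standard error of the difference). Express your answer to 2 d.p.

The standard error of measurement is 7.0000*√(1 − 0.7600) ≈ 7.0000*0.4899 ≈ 3.4293.
Standard error of the difference = 3.4293·√2 ≈ 4.8497
z = |34 − 27| / 4.8497 = 7 / 4.8497 ≈ 1.4434

1.44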